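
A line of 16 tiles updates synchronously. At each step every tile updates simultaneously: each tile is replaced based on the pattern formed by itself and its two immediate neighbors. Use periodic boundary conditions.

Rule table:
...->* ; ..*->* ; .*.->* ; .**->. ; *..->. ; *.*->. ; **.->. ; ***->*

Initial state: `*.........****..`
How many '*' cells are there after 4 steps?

step 1: *.********.**..*
step 2: ...******.....*.
step 3: ***.****..*****.
step 4: .*...**..*.***..
count of *: 7

7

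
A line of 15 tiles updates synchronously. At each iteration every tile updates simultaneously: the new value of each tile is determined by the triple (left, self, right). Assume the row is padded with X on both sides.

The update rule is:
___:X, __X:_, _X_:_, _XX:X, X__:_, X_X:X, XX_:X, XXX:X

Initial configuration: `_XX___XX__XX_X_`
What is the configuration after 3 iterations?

XXX_X_XX__XXX_X
XXXX_XXX__XXXXX
XXXXXXXX__XXXXX

XXXXXXXX__XXXXX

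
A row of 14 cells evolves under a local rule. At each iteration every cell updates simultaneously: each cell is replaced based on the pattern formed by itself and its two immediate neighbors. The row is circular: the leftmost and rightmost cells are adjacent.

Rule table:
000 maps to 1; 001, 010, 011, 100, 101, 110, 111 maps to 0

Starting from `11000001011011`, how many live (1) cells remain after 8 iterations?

00011100000000
11000001111111
00011100000000  (repeats iteration 1; period 2)
iteration 8: 11000001111111
count of 1: 9

9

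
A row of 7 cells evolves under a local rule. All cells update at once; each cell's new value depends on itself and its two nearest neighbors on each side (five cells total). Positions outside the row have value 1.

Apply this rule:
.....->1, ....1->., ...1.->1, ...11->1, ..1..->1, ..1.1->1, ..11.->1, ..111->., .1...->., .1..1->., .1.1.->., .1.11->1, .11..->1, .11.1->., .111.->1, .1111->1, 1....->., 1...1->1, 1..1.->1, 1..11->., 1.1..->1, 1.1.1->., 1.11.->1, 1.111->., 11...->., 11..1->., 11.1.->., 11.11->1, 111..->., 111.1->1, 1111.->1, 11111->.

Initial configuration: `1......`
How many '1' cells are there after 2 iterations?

...11.1
.111.1.
count of 1: 4

4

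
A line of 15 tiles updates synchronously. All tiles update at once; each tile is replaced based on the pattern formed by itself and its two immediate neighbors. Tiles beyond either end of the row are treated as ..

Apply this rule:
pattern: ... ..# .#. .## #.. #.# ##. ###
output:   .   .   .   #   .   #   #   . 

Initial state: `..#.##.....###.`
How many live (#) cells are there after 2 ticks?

...###.....#.#.
...#.#......#..
count of #: 3

3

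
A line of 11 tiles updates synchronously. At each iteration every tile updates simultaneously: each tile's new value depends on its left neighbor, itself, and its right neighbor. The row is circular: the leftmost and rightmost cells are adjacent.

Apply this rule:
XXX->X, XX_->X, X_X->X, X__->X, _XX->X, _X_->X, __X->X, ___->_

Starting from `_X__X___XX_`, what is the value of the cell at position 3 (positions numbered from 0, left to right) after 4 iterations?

X

XXXXXX_XXXX
XXXXXXXXXXX
XXXXXXXXXXX  (fixed point — unchanged through iteration 4)
position 3 holds X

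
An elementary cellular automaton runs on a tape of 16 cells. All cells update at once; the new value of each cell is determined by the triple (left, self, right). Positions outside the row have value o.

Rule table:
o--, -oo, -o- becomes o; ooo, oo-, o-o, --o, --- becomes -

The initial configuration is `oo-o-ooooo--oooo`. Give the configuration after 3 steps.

-o-o-o-o--o-o-o-

---o-o----o-o---
o--o-oo---o-oo--
-o-o-o-o--o-o-o-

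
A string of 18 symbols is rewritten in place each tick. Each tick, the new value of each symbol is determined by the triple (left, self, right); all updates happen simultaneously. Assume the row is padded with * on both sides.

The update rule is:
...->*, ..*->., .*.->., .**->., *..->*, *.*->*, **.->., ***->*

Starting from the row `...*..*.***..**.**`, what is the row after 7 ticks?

tick 1: **..*..*.*.*...*.*
tick 2: *.*..*..*.*.**..*.
tick 3: .*.*..*..*.*..*..*
tick 4: *.*.*..*..*.*..*..
tick 5: .*.*.*..*..*.*..*.
tick 6: *.*.*.*..*..*.*..*
tick 7: .*.*.*.*..*..*.*..

.*.*.*.*..*..*.*..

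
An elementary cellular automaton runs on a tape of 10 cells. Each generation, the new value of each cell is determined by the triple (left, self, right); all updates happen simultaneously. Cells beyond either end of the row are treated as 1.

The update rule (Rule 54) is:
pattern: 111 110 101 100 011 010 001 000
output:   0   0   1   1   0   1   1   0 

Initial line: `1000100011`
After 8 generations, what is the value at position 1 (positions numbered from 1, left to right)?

0101110100
1110001111
0001010000
1011111001
0100000110
1110001001
0001011110
1011100001
position 1 holds 1

1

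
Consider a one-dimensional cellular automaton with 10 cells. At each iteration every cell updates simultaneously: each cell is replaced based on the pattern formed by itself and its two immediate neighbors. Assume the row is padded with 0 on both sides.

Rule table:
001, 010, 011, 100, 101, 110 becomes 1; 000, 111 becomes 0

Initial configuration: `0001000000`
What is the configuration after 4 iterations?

1000001100

0011100000
0110110000
1111111000
1000001100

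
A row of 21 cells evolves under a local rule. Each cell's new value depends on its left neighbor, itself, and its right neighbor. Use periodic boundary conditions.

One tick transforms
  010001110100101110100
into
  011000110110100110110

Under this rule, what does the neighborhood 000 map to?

0

At position 3 the neighborhood is 000; the next row has 0 there.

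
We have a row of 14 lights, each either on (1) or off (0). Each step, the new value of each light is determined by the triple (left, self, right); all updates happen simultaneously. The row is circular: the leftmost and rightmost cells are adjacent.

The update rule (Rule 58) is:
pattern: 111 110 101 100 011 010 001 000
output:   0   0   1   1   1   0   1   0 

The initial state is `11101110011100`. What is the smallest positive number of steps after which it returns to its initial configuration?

10011001110011
01110111001110
11001100111001
00111011100111
11100110011100
10011101110011
01110011001110
11001110111001
00111001100111
11100111011100
10011100110011
01110011101110
11001110011001
00111001110111
11100111001100
10011100111011
01110011100110
11001110011101
00111001110011
11100111001110
10011100111001
01110011100111
11001110011100
10111001110011
01100111001110
11011100111001
00110011100111
11101110011100

28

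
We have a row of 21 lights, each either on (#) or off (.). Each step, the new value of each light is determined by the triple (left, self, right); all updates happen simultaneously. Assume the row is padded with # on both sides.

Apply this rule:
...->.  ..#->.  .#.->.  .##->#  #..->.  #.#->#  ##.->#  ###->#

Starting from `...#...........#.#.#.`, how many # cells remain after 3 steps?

................#.#.#
.................#.##
..................###
count of #: 3

3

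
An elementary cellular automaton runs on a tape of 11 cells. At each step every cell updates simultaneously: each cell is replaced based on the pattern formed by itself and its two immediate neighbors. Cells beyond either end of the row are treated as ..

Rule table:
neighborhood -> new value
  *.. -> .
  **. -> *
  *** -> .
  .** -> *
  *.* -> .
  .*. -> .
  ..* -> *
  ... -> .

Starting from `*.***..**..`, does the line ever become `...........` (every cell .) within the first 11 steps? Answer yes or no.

yes

step 1: ..*.*.***..
step 2: .*....*.*..
step 3: *....*.....
step 4: ....*......
step 5: ...*.......
step 6: ..*........
step 7: .*.........
step 8: *..........
step 9: ...........
all cells are . at step 9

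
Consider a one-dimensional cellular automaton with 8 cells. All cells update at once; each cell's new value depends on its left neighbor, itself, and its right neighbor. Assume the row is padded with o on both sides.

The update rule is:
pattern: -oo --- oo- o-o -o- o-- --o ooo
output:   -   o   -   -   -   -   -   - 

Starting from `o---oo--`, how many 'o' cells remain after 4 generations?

generation 1: --o-----
generation 2: ----ooo-
generation 3: -oo-----
generation 4: ----ooo-
count of o: 3

3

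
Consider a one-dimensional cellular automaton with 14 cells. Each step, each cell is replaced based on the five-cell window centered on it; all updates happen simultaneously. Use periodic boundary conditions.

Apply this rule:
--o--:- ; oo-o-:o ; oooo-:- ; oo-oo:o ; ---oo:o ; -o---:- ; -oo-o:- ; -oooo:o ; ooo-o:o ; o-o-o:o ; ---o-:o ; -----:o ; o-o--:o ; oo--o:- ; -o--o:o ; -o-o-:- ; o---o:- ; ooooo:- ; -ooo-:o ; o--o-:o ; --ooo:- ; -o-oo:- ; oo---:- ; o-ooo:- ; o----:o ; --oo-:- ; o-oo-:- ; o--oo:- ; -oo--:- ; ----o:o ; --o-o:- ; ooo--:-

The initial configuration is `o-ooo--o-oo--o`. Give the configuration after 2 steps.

-o-o--o-------
o--ooo--oooooo

o--ooo--oooooo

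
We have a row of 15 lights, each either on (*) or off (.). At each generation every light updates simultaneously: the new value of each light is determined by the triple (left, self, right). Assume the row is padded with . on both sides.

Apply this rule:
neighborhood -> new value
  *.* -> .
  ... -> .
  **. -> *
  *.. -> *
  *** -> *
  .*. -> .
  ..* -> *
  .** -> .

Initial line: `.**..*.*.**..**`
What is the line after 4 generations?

.*...**..*.*.**

*.***.....***.*
...***...*.**..
..*.***.*...**.
.*...**..*.*.**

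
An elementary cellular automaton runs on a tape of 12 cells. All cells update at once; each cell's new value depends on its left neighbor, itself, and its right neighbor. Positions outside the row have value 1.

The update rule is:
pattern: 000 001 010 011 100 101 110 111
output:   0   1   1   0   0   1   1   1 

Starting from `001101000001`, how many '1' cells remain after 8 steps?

010111000010
111011000111
111101001011
111111011101
111111101110
111111110111
111111111011
111111111101
count of 1: 11

11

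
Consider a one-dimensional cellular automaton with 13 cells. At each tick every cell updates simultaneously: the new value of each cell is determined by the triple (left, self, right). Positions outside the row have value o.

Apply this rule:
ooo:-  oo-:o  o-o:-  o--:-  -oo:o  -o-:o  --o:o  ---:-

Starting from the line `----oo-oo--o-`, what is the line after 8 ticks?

---ooo-oo-oo-
--oo-o-oo-oo-
-ooo-o-oo-oo-
-o-o-o-oo-oo-
-o-o-o-oo-oo-  (fixed point — unchanged through tick 8)

-o-o-o-oo-oo-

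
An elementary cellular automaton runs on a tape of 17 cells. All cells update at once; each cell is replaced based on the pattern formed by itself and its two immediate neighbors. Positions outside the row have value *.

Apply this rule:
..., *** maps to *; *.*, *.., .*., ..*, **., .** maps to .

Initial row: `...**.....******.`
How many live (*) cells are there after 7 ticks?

.*....***..****..
...**..*....**...
.*.......**....*.
...*****....**...
.*..***..**....*.
.....*......**...
.***...****....*.
count of *: 8

8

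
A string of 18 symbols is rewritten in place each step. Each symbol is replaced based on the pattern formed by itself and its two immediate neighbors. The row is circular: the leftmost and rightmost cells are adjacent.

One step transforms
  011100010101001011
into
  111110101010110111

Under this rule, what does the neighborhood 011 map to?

1

At position 1 the neighborhood is 011; the next row has 1 there.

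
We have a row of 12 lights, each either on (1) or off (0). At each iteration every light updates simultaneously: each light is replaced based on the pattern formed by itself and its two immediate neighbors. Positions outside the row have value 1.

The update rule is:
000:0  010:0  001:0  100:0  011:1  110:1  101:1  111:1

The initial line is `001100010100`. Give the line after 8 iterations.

001100000000

001100001000
001100000000
001100000000  (fixed point — unchanged through iteration 8)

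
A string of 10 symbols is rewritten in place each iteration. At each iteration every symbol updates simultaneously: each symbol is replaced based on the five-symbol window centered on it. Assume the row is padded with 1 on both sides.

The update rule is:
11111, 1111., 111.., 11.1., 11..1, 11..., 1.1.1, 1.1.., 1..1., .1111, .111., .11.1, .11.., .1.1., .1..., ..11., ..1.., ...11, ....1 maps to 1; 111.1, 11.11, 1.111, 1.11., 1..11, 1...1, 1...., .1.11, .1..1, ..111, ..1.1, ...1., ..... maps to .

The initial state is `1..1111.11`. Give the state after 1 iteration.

11..11...1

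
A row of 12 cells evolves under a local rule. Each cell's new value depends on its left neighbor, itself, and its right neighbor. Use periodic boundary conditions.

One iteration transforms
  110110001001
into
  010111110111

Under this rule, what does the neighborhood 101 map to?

At position 2 the neighborhood is 101; the next row has 0 there.

0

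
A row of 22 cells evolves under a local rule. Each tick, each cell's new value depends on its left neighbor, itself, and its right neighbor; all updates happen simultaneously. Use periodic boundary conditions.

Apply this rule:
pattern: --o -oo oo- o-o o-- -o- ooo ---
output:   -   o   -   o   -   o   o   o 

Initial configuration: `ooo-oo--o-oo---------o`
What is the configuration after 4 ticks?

oo-oo---ooo--ooooooo-o
o-oo--o-oo---oooooo-oo
-oo---ooo--o-ooooo-ooo
oo--o-oo---oooooo-ooo-

oo--o-oo---oooooo-ooo-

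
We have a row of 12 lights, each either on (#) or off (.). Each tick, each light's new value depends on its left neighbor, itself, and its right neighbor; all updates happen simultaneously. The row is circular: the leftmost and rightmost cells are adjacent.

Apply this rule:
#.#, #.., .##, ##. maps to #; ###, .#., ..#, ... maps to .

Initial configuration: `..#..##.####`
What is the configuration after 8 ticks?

#.#..###..##

tick 1: #..#.####..#
tick 2: ##..##..##.#
tick 3: .##.###.####
tick 4: #####.###..#
tick 5: ....###.##.#
tick 6: #...#.#####.
tick 7: .#...##...##
tick 8: #.#..###..##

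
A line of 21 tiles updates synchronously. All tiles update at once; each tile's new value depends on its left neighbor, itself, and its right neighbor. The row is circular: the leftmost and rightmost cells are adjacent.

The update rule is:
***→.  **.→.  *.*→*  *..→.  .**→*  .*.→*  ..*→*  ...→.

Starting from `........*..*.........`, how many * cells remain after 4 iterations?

4

iteration 1: .......**.**.........
iteration 2: ......**.**..........
iteration 3: .....**.**...........
iteration 4: ....**.**............
count of *: 4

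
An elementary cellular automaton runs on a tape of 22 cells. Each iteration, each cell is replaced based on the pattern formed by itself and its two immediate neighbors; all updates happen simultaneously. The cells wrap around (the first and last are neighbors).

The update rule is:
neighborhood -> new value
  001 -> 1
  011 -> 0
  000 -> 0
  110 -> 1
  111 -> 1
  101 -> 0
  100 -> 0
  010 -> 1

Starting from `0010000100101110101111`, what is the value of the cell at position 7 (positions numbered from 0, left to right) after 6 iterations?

1

0110001101100110100111
0010010100101010101011
0110110101101010101001
0010010100101010101011  (repeats iteration 2; period 2)
iteration 6: 0010010100101010101011
position 7 holds 1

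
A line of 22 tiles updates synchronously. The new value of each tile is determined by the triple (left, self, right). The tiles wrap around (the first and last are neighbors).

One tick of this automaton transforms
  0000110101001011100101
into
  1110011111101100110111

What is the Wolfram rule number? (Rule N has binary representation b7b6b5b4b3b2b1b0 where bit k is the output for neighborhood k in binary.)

117

position 15: 111 → 0  (bit 7 = 0)
position 5: 110 → 1  (bit 6 = 1)
position 6: 101 → 1  (bit 5 = 1)
position 0: 100 → 1  (bit 4 = 1)
position 4: 011 → 0  (bit 3 = 0)
position 7: 010 → 1  (bit 2 = 1)
position 3: 001 → 0  (bit 1 = 0)
position 1: 000 → 1  (bit 0 = 1)
bits b7..b0 = 01110101 = 117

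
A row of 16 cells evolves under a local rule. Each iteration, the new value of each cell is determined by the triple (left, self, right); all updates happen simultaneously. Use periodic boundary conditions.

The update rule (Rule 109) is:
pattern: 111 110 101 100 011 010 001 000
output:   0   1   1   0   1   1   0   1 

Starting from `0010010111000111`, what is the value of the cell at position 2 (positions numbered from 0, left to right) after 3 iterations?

0010011101010101
0010010111111111
0010011100000001
position 2 holds 1

1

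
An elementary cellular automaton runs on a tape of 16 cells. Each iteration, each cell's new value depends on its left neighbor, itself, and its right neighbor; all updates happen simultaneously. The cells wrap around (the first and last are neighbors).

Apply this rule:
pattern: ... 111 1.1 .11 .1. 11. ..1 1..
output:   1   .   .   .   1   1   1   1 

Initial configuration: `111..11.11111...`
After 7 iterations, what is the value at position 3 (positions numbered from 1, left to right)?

..111.1.....1111
11..1.111111...1
.1111......1111.
1...1111111...11
1111......1111..
...1111111...111
111......1111..1
position 3 holds 1

1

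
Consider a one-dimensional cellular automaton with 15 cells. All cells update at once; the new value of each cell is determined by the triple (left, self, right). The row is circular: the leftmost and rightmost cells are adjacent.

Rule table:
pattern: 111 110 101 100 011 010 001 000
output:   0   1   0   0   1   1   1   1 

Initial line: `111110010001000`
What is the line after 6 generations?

101010110101010

generation 1: 100010110111011
generation 2: 101110110101010
generation 3: 101010110101010
generation 4: 101010110101010  (fixed point — unchanged through generation 6)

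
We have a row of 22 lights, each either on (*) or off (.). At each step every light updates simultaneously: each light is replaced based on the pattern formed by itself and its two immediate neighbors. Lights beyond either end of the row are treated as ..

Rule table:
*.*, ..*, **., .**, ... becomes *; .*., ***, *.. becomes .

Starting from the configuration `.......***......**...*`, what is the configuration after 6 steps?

.*.**......**.****..*.

********.*.*******.**.
*......**.**.....****.
..**********.*****..*.
***........***...*.*..
*.*.********.*.**.*..*
.*.**......**.****..*.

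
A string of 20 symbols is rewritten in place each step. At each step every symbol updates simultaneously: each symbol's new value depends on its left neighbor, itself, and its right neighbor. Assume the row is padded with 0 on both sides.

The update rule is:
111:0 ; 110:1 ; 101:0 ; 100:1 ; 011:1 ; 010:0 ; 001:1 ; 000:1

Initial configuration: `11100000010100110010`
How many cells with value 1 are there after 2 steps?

7

10111111100011111101
00100000111110000100
count of 1: 7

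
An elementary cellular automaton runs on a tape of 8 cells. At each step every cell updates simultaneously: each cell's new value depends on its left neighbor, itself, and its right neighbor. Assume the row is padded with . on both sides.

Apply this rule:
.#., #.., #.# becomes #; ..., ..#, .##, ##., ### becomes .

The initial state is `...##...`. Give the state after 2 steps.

.....##.

step 1: .....#..
step 2: .....##.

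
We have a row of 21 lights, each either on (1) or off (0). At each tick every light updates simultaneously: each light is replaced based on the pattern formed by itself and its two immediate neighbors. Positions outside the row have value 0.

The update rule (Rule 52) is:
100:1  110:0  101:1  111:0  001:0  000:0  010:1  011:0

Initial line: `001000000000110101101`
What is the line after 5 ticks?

000000110000000000011

001100000000001110011
000010000000000001000
000011000000000001100
000000100000000000010
000000110000000000011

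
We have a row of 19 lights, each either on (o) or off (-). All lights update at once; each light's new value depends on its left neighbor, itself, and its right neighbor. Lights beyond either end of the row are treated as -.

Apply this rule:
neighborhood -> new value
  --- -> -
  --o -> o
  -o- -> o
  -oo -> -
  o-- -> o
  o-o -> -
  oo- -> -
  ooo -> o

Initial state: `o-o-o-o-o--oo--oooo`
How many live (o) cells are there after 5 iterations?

9

o-o-o-o-ooo--oo-oo-
o-o-o-o--o-oo-----o
o-o-o-oooo---o---oo
o-o-o--oo-o-ooo-o--
o-o-ooo---o--o--oo-
count of o: 9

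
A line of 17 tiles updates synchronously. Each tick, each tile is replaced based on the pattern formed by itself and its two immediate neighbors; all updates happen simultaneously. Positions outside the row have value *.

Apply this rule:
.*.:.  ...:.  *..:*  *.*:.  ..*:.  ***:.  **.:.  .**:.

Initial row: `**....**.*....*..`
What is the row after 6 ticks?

tick 1: ..*.......*....*.
tick 2: *..*.......*.....
tick 3: .*..*.......*....
tick 4: ..*..*.......*...
tick 5: *..*..*.......*..
tick 6: .*..*..*.......*.

.*..*..*.......*.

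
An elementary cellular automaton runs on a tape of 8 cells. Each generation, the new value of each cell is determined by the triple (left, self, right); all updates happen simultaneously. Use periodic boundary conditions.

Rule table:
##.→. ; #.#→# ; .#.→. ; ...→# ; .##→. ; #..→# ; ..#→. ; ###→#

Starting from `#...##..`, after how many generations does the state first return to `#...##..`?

.##...#.
...##..#
##...#..
..##..#.
#...#..#
.##..#..
...#..##
##..#...
..#..##.
#..#...#
.#..##..
..#...##
#..##...
.#...##.
..##...#
#...##..

16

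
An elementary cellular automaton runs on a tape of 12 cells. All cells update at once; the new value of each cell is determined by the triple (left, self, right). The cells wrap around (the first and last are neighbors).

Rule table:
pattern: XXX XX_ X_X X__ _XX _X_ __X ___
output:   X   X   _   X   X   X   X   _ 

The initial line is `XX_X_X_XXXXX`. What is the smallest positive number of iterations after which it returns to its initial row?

iteration 1: XX_X_X_XXXXX

1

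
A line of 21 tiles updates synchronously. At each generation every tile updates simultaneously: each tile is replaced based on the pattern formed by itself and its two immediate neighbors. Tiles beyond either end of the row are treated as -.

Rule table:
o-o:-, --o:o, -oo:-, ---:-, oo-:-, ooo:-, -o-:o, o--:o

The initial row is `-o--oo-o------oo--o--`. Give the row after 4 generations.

oooo---oo----o--oooo-
----o-o--o--oooo----o
---oo-oooooo----o--oo
--o---------o--oooo--

--o---------o--oooo--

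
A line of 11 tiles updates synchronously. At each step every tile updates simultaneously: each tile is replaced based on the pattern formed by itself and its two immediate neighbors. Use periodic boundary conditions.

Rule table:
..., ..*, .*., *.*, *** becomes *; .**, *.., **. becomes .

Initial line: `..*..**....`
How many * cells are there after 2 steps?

step 1: ***.*...***
step 2: **.**.**.**
count of *: 8

8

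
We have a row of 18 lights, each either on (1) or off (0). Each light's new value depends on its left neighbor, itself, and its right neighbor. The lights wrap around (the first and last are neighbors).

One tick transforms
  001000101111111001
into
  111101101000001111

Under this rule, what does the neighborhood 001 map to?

At position 1 the neighborhood is 001; the next row has 1 there.

1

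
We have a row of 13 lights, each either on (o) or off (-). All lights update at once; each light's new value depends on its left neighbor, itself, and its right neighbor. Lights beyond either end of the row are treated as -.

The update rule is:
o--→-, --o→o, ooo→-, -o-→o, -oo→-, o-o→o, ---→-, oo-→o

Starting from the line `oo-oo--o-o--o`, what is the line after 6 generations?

-oooo-o-ooo-o

generation 1: -oo-o-oooo-oo
generation 2: o-oooo---oo-o
generation 3: oo---o--o-ooo
generation 4: -o--oo-ooo--o
generation 5: oo-o-oo--o-oo
generation 6: -oooo-o-ooo-o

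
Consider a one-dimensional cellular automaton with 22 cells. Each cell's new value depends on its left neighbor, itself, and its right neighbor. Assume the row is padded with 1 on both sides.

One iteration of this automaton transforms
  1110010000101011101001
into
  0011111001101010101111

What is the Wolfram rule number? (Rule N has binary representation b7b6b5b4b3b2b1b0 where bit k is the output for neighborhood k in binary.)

position 0: 111 → 0  (bit 7 = 0)
position 2: 110 → 1  (bit 6 = 1)
position 11: 101 → 0  (bit 5 = 0)
position 3: 100 → 1  (bit 4 = 1)
position 14: 011 → 1  (bit 3 = 1)
position 5: 010 → 1  (bit 2 = 1)
position 4: 001 → 1  (bit 1 = 1)
position 7: 000 → 0  (bit 0 = 0)
bits b7..b0 = 01011110 = 94

94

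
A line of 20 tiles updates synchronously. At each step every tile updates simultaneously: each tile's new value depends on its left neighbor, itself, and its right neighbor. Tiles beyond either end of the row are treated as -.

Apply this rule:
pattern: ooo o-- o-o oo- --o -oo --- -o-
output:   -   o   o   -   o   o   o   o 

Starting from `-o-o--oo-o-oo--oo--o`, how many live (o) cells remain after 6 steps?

ooooooo-oooo-ooo-ooo
o------oo---oo--oo--
oooooooo-oooo-ooo-oo
o-------oo---oo--oo-
ooooooooo-oooo-ooo-o
o--------oo---oo--oo
count of o: 7

7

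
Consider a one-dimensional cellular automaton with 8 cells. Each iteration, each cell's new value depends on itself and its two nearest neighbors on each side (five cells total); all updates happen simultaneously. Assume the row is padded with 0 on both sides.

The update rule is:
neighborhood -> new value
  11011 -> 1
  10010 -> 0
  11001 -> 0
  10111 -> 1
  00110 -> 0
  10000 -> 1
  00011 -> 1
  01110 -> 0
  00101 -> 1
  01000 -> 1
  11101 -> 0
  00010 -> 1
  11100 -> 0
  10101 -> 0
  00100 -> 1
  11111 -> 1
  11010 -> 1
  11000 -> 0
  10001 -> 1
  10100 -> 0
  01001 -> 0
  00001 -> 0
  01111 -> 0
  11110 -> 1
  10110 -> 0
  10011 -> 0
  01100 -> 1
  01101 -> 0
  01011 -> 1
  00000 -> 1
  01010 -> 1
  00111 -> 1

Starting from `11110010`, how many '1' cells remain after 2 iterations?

6

iteration 1: 10100011
iteration 2: 11011101
count of 1: 6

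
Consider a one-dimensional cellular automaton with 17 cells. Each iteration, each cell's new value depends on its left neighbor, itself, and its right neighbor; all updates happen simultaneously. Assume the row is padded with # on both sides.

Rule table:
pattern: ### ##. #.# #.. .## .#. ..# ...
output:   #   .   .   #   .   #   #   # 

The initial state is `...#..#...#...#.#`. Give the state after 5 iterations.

###############..
##############.##
#############...#
############.###.
###########...#..

###########...#..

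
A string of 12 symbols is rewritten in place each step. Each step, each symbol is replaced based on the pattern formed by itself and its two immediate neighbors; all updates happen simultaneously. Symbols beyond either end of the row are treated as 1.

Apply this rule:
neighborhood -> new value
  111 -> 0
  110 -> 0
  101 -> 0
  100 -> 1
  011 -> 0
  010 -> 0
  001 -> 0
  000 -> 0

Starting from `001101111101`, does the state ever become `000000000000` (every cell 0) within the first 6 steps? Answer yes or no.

100000000000
010000000000
001000000000
100100000000
010010000000
001001000000
step 6 is 001001000000, still not uniform 0

no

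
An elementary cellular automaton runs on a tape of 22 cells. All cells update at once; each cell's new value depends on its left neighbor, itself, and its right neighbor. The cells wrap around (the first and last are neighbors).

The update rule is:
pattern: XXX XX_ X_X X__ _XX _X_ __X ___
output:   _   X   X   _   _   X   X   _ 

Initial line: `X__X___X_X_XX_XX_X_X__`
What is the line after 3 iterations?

X_XX__XXXXX_XX_XXXXX_X
XX_X_X____XX_XX____XX_
_XXXXX___X_XX_X___X_XX

_XXXXX___X_XX_X___X_XX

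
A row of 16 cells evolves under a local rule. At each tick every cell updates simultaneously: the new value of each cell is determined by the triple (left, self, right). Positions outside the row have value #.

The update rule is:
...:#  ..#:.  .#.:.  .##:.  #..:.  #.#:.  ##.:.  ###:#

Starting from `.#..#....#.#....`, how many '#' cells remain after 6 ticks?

tick 1: ......##.....##.
tick 2: .####....###....
tick 3: ..##..##..#..##.
tick 4: ................
tick 5: .##############.
tick 6: ..############..
count of #: 12

12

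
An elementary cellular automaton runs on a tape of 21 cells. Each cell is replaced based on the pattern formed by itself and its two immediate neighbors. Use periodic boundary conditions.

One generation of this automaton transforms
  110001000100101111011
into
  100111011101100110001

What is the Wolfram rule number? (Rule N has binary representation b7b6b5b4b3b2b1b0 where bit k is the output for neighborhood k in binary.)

position 0: 111 → 1  (bit 7 = 1)
position 1: 110 → 0  (bit 6 = 0)
position 13: 101 → 0  (bit 5 = 0)
position 2: 100 → 0  (bit 4 = 0)
position 14: 011 → 0  (bit 3 = 0)
position 5: 010 → 1  (bit 2 = 1)
position 4: 001 → 1  (bit 1 = 1)
position 3: 000 → 1  (bit 0 = 1)
bits b7..b0 = 10000111 = 135

135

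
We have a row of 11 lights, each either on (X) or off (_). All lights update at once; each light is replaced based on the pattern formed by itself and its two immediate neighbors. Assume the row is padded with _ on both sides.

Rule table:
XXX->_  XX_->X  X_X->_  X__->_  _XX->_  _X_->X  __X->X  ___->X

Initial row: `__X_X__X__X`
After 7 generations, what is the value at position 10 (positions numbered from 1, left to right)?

XXX_X_XX_XX
__X_X__X__X  (repeats generation 0; period 2)
generation 7: XXX_X_XX_XX
position 10 holds X

X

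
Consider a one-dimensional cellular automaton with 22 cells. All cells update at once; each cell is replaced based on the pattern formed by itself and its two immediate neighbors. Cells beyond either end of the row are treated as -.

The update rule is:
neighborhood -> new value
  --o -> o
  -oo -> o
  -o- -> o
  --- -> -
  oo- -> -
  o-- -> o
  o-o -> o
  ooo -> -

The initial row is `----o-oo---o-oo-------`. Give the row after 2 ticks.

--oo---oooo---ooo-----

---oooo-o-oooo-o------
--oo---oooo---ooo-----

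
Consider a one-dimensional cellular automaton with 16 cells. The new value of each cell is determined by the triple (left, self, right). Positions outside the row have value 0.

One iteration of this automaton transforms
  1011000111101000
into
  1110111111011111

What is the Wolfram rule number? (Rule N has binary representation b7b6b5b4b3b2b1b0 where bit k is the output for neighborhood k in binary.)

191

position 8: 111 → 1  (bit 7 = 1)
position 3: 110 → 0  (bit 6 = 0)
position 1: 101 → 1  (bit 5 = 1)
position 4: 100 → 1  (bit 4 = 1)
position 2: 011 → 1  (bit 3 = 1)
position 0: 010 → 1  (bit 2 = 1)
position 6: 001 → 1  (bit 1 = 1)
position 5: 000 → 1  (bit 0 = 1)
bits b7..b0 = 10111111 = 191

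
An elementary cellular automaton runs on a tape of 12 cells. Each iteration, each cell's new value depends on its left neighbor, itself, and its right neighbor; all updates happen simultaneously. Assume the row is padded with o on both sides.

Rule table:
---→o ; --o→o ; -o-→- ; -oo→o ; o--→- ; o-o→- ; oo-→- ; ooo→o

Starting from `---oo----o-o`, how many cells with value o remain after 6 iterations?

-ooo--ooo--o
-oo--ooo--oo
-o--ooo--ooo
---ooo--oooo
-oooo--ooooo
-ooo--oooooo
count of o: 9

9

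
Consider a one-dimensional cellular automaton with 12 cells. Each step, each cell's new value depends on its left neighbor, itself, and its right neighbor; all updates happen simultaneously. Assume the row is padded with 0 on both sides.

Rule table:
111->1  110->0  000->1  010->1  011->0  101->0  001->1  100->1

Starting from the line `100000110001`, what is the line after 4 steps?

100011111111

step 1: 111111001111
step 2: 011110110110
step 3: 101100000001
step 4: 100011111111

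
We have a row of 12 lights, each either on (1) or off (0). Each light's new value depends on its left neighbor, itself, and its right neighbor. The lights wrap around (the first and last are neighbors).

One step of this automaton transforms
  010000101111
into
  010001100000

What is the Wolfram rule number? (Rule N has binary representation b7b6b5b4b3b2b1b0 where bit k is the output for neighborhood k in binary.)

position 9: 111 → 0  (bit 7 = 0)
position 11: 110 → 0  (bit 6 = 0)
position 0: 101 → 0  (bit 5 = 0)
position 2: 100 → 0  (bit 4 = 0)
position 8: 011 → 0  (bit 3 = 0)
position 1: 010 → 1  (bit 2 = 1)
position 5: 001 → 1  (bit 1 = 1)
position 3: 000 → 0  (bit 0 = 0)
bits b7..b0 = 00000110 = 6

6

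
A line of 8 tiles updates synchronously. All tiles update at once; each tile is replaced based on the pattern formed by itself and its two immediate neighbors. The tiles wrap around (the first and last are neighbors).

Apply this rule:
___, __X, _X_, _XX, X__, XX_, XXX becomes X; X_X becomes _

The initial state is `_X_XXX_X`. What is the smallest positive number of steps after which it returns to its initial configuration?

1

_X_XXX_X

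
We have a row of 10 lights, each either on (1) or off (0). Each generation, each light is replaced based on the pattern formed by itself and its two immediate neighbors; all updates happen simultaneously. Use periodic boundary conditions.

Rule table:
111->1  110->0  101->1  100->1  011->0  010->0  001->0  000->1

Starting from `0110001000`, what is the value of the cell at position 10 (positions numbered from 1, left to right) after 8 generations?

0

0001100111
1100010010
0011001001
1000100100
0110010010
0001001001
1100100100
0010010010
position 10 holds 0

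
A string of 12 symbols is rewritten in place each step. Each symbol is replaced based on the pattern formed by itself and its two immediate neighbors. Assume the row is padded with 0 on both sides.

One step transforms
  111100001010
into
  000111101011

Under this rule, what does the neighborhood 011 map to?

0

At position 0 the neighborhood is 011; the next row has 0 there.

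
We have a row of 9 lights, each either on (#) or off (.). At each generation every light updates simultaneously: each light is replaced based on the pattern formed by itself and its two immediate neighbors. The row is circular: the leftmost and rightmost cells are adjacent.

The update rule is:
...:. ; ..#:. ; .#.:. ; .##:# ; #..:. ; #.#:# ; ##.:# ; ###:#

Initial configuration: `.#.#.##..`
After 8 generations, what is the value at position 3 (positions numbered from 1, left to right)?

generation 1: ..#.###..
generation 2: ...####..
generation 3: ...####..  (fixed point — unchanged through generation 8)
position 3 holds .

.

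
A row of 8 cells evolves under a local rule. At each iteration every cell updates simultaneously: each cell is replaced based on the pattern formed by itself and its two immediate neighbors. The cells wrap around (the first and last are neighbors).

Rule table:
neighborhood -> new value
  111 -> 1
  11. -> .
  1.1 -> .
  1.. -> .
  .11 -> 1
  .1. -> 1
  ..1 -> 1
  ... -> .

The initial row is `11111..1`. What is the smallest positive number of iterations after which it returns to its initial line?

8

iteration 1: 1111..11
iteration 2: 111..111
iteration 3: 11..1111
iteration 4: 1..11111
iteration 5: ..111111
iteration 6: .111111.
iteration 7: 111111..
iteration 8: 11111..1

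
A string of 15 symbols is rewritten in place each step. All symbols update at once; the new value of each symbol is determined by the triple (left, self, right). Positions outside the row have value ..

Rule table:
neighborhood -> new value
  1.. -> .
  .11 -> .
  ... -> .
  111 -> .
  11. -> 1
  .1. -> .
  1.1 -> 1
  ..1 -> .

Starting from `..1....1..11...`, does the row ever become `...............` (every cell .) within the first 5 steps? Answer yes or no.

yes

...........1...
...............
all cells are . at step 2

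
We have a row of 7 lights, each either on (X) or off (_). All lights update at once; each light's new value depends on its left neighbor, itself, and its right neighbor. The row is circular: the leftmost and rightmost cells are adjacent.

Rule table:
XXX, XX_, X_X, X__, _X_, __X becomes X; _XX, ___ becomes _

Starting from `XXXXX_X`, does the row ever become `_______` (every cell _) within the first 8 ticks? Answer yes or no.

XXXXXX_
_XXXXXX
X_XXXXX
XX_XXXX
XXX_XXX
XXXX_XX
XXXXX_X  (repeats tick 0; period 7)
tick 8: XXXXXX_
tick 8 is XXXXXX_, still not uniform _

no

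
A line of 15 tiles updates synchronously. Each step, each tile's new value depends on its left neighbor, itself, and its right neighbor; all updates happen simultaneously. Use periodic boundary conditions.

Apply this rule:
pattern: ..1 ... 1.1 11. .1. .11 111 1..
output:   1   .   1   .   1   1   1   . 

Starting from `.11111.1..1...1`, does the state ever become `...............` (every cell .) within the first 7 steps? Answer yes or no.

no

11111.11.11..11
1111.11.11..111
111.11.11..1111
11.11.11..11111
1.11.11..111111
.11.11..1111111
11.11..1111111.
step 7 is 11.11..1111111., still not uniform .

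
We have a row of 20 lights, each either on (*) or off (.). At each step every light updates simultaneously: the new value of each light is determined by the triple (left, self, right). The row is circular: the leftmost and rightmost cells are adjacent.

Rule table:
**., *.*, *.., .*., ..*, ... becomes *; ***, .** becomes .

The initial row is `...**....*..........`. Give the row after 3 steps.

***.****************
..**................
**.*****************

**.*****************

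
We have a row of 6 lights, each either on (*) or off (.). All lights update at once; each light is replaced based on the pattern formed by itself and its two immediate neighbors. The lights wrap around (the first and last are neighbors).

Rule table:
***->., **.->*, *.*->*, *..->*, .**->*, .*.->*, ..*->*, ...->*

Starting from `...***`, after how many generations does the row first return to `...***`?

generation 1: ****.*
generation 2: ...***

2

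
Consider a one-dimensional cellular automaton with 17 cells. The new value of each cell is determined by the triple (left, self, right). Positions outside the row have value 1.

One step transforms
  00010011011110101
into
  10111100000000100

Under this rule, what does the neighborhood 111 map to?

0

At position 10 the neighborhood is 111; the next row has 0 there.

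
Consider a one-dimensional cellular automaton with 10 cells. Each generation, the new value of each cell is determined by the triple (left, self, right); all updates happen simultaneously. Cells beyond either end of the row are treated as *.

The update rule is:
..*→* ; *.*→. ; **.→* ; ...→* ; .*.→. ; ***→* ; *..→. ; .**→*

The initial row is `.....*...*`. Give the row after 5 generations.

.****..***
.****.****
.****.****  (fixed point — unchanged through generation 5)

.****.****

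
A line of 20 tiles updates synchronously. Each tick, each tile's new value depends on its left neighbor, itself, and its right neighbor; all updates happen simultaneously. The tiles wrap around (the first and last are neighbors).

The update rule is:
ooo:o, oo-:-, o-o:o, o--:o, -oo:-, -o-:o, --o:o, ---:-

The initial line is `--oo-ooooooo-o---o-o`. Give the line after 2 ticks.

o-oooo-ooo-o-o-o-ooo

tick 1: oo--o-ooooo-ooo-oooo
tick 2: o-oooo-ooo-o-o-o-ooo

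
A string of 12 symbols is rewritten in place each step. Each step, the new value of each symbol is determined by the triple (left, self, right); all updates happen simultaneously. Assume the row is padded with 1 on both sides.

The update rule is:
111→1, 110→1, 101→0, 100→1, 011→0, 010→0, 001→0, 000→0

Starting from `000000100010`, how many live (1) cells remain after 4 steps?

100000010000
110000001000
111000000100
111100000010
count of 1: 5

5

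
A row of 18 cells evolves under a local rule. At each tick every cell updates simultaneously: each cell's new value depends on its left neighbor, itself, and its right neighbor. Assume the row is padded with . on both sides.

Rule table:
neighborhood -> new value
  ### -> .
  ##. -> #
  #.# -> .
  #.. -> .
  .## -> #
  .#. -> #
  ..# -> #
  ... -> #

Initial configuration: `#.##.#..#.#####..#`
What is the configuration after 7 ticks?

tick 1: #.##.#.##.#...#.##
tick 2: #.##.#.##.#.###.##
tick 3: #.##.#.##.#.#.#.##
tick 4: #.##.#.##.#.#.#.##  (fixed point — unchanged through tick 7)

#.##.#.##.#.#.#.##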